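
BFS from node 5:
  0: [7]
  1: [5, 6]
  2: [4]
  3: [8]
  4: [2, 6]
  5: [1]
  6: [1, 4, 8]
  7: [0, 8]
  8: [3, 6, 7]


Visit 5, enqueue [1]
Visit 1, enqueue [6]
Visit 6, enqueue [4, 8]
Visit 4, enqueue [2]
Visit 8, enqueue [3, 7]
Visit 2, enqueue []
Visit 3, enqueue []
Visit 7, enqueue [0]
Visit 0, enqueue []

BFS order: [5, 1, 6, 4, 8, 2, 3, 7, 0]


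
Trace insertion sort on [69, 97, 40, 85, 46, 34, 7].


Initial: [69, 97, 40, 85, 46, 34, 7]
Insert 97: [69, 97, 40, 85, 46, 34, 7]
Insert 40: [40, 69, 97, 85, 46, 34, 7]
Insert 85: [40, 69, 85, 97, 46, 34, 7]
Insert 46: [40, 46, 69, 85, 97, 34, 7]
Insert 34: [34, 40, 46, 69, 85, 97, 7]
Insert 7: [7, 34, 40, 46, 69, 85, 97]

Sorted: [7, 34, 40, 46, 69, 85, 97]


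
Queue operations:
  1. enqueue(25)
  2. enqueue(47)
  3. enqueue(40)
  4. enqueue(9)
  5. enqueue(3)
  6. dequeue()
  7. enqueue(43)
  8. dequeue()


enqueue(25) -> [25]
enqueue(47) -> [25, 47]
enqueue(40) -> [25, 47, 40]
enqueue(9) -> [25, 47, 40, 9]
enqueue(3) -> [25, 47, 40, 9, 3]
dequeue()->25, [47, 40, 9, 3]
enqueue(43) -> [47, 40, 9, 3, 43]
dequeue()->47, [40, 9, 3, 43]

Final queue: [40, 9, 3, 43]


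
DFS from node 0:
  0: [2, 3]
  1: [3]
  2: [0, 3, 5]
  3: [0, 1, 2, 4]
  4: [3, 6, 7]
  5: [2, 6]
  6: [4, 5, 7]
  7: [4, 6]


Visit 0, push [3, 2]
Visit 2, push [5, 3]
Visit 3, push [4, 1]
Visit 1, push []
Visit 4, push [7, 6]
Visit 6, push [7, 5]
Visit 5, push []
Visit 7, push []

DFS order: [0, 2, 3, 1, 4, 6, 5, 7]


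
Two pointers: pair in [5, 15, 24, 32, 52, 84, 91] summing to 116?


lo=0(5)+hi=6(91)=96
lo=1(15)+hi=6(91)=106
lo=2(24)+hi=6(91)=115
lo=3(32)+hi=6(91)=123
lo=3(32)+hi=5(84)=116

Yes: 32+84=116


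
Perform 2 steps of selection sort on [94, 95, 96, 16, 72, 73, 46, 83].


Initial: [94, 95, 96, 16, 72, 73, 46, 83]
Step 1: min=16 at 3
  Swap: [16, 95, 96, 94, 72, 73, 46, 83]
Step 2: min=46 at 6
  Swap: [16, 46, 96, 94, 72, 73, 95, 83]

After 2 steps: [16, 46, 96, 94, 72, 73, 95, 83]


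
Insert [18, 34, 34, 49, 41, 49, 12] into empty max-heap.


Insert 18: [18]
Insert 34: [34, 18]
Insert 34: [34, 18, 34]
Insert 49: [49, 34, 34, 18]
Insert 41: [49, 41, 34, 18, 34]
Insert 49: [49, 41, 49, 18, 34, 34]
Insert 12: [49, 41, 49, 18, 34, 34, 12]

Final heap: [49, 41, 49, 18, 34, 34, 12]


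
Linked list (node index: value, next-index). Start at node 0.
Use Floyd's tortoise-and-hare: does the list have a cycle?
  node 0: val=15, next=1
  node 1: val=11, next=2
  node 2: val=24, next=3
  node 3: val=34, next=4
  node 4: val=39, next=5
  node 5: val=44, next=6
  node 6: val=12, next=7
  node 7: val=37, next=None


Floyd's tortoise (slow, +1) and hare (fast, +2):
  init: slow=0, fast=0
  step 1: slow=1, fast=2
  step 2: slow=2, fast=4
  step 3: slow=3, fast=6
  step 4: fast 6->7->None, no cycle

Cycle: no


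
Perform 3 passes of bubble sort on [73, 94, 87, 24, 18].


Initial: [73, 94, 87, 24, 18]
Pass 1: [73, 87, 24, 18, 94] (3 swaps)
Pass 2: [73, 24, 18, 87, 94] (2 swaps)
Pass 3: [24, 18, 73, 87, 94] (2 swaps)

After 3 passes: [24, 18, 73, 87, 94]


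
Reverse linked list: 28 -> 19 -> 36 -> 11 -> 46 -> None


Step 1: curr=28, set curr.next=prev(None) | reversed so far: 28
Step 2: curr=19, set curr.next=prev(28) | reversed so far: 19 -> 28
Step 3: curr=36, set curr.next=prev(19) | reversed so far: 36 -> 19 -> 28
Step 4: curr=11, set curr.next=prev(36) | reversed so far: 11 -> 36 -> 19 -> 28
Step 5: curr=46, set curr.next=prev(11) | reversed so far: 46 -> 11 -> 36 -> 19 -> 28

46 -> 11 -> 36 -> 19 -> 28 -> None


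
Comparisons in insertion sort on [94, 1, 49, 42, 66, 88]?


Algorithm: insertion sort
Input: [94, 1, 49, 42, 66, 88]
Sorted: [1, 42, 49, 66, 88, 94]

10


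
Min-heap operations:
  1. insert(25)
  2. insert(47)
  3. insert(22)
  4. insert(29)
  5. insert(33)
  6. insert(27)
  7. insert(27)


insert(25) -> [25]
insert(47) -> [25, 47]
insert(22) -> [22, 47, 25]
insert(29) -> [22, 29, 25, 47]
insert(33) -> [22, 29, 25, 47, 33]
insert(27) -> [22, 29, 25, 47, 33, 27]
insert(27) -> [22, 29, 25, 47, 33, 27, 27]

Final heap: [22, 29, 25, 47, 33, 27, 27]


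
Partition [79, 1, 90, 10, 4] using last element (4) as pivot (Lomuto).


Pivot: 4
  1 <= 4: swap -> [1, 79, 90, 10, 4]
Place pivot at 1: [1, 4, 90, 10, 79]

Partitioned: [1, 4, 90, 10, 79]


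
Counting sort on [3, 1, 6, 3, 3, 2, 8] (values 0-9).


Input: [3, 1, 6, 3, 3, 2, 8]
Counts: [0, 1, 1, 3, 0, 0, 1, 0, 1, 0]

Sorted: [1, 2, 3, 3, 3, 6, 8]


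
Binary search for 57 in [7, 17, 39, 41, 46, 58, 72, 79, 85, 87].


Step 1: lo=0, hi=9, mid=4, val=46
Step 2: lo=5, hi=9, mid=7, val=79
Step 3: lo=5, hi=6, mid=5, val=58

Not found


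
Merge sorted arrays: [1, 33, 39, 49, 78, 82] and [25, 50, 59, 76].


Take 1 from A
Take 25 from B
Take 33 from A
Take 39 from A
Take 49 from A
Take 50 from B
Take 59 from B
Take 76 from B

Merged: [1, 25, 33, 39, 49, 50, 59, 76, 78, 82]


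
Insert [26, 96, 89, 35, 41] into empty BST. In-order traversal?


Insert 26: root
Insert 96: R from 26
Insert 89: R from 26 -> L from 96
Insert 35: R from 26 -> L from 96 -> L from 89
Insert 41: R from 26 -> L from 96 -> L from 89 -> R from 35

In-order: [26, 35, 41, 89, 96]


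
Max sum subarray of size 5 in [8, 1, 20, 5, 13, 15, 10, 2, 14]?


[0:5]: 47
[1:6]: 54
[2:7]: 63
[3:8]: 45
[4:9]: 54

Max: 63 at [2:7]


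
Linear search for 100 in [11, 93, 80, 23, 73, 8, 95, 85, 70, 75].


i=0: 11!=100
i=1: 93!=100
i=2: 80!=100
i=3: 23!=100
i=4: 73!=100
i=5: 8!=100
i=6: 95!=100
i=7: 85!=100
i=8: 70!=100
i=9: 75!=100

Not found, 10 comps


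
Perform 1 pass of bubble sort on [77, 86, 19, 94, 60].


Initial: [77, 86, 19, 94, 60]
Pass 1: [77, 19, 86, 60, 94] (2 swaps)

After 1 pass: [77, 19, 86, 60, 94]


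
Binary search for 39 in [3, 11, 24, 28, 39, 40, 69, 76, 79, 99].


Step 1: lo=0, hi=9, mid=4, val=39

Found at index 4


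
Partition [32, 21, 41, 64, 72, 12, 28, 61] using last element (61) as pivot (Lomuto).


Pivot: 61
  32 <= 61: advance i (no swap)
  21 <= 61: advance i (no swap)
  41 <= 61: advance i (no swap)
  12 <= 61: swap -> [32, 21, 41, 12, 72, 64, 28, 61]
  28 <= 61: swap -> [32, 21, 41, 12, 28, 64, 72, 61]
Place pivot at 5: [32, 21, 41, 12, 28, 61, 72, 64]

Partitioned: [32, 21, 41, 12, 28, 61, 72, 64]


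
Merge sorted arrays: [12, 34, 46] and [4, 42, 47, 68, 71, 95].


Take 4 from B
Take 12 from A
Take 34 from A
Take 42 from B
Take 46 from A

Merged: [4, 12, 34, 42, 46, 47, 68, 71, 95]


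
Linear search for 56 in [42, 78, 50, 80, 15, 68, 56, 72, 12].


i=0: 42!=56
i=1: 78!=56
i=2: 50!=56
i=3: 80!=56
i=4: 15!=56
i=5: 68!=56
i=6: 56==56 found!

Found at 6, 7 comps


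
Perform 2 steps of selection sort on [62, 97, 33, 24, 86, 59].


Initial: [62, 97, 33, 24, 86, 59]
Step 1: min=24 at 3
  Swap: [24, 97, 33, 62, 86, 59]
Step 2: min=33 at 2
  Swap: [24, 33, 97, 62, 86, 59]

After 2 steps: [24, 33, 97, 62, 86, 59]


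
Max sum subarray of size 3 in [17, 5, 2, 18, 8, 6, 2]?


[0:3]: 24
[1:4]: 25
[2:5]: 28
[3:6]: 32
[4:7]: 16

Max: 32 at [3:6]


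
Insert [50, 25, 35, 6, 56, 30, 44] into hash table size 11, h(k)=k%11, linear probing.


Insert 50: h=6 -> slot 6
Insert 25: h=3 -> slot 3
Insert 35: h=2 -> slot 2
Insert 6: h=6, 1 probes -> slot 7
Insert 56: h=1 -> slot 1
Insert 30: h=8 -> slot 8
Insert 44: h=0 -> slot 0

Table: [44, 56, 35, 25, None, None, 50, 6, 30, None, None]


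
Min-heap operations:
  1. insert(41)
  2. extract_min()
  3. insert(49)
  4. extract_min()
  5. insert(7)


insert(41) -> [41]
extract_min()->41, []
insert(49) -> [49]
extract_min()->49, []
insert(7) -> [7]

Final heap: [7]


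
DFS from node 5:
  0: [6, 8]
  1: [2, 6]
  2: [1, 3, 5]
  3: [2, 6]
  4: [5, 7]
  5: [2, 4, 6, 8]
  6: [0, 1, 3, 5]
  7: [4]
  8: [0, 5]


Visit 5, push [8, 6, 4, 2]
Visit 2, push [3, 1]
Visit 1, push [6]
Visit 6, push [3, 0]
Visit 0, push [8]
Visit 8, push []
Visit 3, push []
Visit 4, push [7]
Visit 7, push []

DFS order: [5, 2, 1, 6, 0, 8, 3, 4, 7]


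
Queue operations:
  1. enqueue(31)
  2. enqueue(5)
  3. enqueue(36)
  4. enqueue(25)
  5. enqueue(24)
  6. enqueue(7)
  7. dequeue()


enqueue(31) -> [31]
enqueue(5) -> [31, 5]
enqueue(36) -> [31, 5, 36]
enqueue(25) -> [31, 5, 36, 25]
enqueue(24) -> [31, 5, 36, 25, 24]
enqueue(7) -> [31, 5, 36, 25, 24, 7]
dequeue()->31, [5, 36, 25, 24, 7]

Final queue: [5, 36, 25, 24, 7]


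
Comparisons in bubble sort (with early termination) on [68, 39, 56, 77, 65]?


Algorithm: bubble sort (with early termination)
Input: [68, 39, 56, 77, 65]
Sorted: [39, 56, 65, 68, 77]

9


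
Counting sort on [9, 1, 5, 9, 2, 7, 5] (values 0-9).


Input: [9, 1, 5, 9, 2, 7, 5]
Counts: [0, 1, 1, 0, 0, 2, 0, 1, 0, 2]

Sorted: [1, 2, 5, 5, 7, 9, 9]


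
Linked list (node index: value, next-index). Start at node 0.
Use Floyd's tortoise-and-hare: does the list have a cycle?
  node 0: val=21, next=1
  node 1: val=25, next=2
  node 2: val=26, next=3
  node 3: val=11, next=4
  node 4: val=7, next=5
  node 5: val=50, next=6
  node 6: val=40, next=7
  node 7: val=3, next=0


Floyd's tortoise (slow, +1) and hare (fast, +2):
  init: slow=0, fast=0
  step 1: slow=1, fast=2
  step 2: slow=2, fast=4
  step 3: slow=3, fast=6
  step 4: slow=4, fast=0
  step 5: slow=5, fast=2
  step 6: slow=6, fast=4
  step 7: slow=7, fast=6
  step 8: slow=0, fast=0
  slow == fast at node 0: cycle detected

Cycle: yes


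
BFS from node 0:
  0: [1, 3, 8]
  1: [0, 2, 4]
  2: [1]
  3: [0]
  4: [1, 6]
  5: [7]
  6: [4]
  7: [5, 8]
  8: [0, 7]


Visit 0, enqueue [1, 3, 8]
Visit 1, enqueue [2, 4]
Visit 3, enqueue []
Visit 8, enqueue [7]
Visit 2, enqueue []
Visit 4, enqueue [6]
Visit 7, enqueue [5]
Visit 6, enqueue []
Visit 5, enqueue []

BFS order: [0, 1, 3, 8, 2, 4, 7, 6, 5]


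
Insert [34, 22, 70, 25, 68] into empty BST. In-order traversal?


Insert 34: root
Insert 22: L from 34
Insert 70: R from 34
Insert 25: L from 34 -> R from 22
Insert 68: R from 34 -> L from 70

In-order: [22, 25, 34, 68, 70]


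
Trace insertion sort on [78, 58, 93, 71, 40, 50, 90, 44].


Initial: [78, 58, 93, 71, 40, 50, 90, 44]
Insert 58: [58, 78, 93, 71, 40, 50, 90, 44]
Insert 93: [58, 78, 93, 71, 40, 50, 90, 44]
Insert 71: [58, 71, 78, 93, 40, 50, 90, 44]
Insert 40: [40, 58, 71, 78, 93, 50, 90, 44]
Insert 50: [40, 50, 58, 71, 78, 93, 90, 44]
Insert 90: [40, 50, 58, 71, 78, 90, 93, 44]
Insert 44: [40, 44, 50, 58, 71, 78, 90, 93]

Sorted: [40, 44, 50, 58, 71, 78, 90, 93]


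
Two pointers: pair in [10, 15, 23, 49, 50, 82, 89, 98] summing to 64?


lo=0(10)+hi=7(98)=108
lo=0(10)+hi=6(89)=99
lo=0(10)+hi=5(82)=92
lo=0(10)+hi=4(50)=60
lo=1(15)+hi=4(50)=65
lo=1(15)+hi=3(49)=64

Yes: 15+49=64


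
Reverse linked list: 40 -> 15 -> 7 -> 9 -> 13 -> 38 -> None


Step 1: curr=40, set curr.next=prev(None) | reversed so far: 40
Step 2: curr=15, set curr.next=prev(40) | reversed so far: 15 -> 40
Step 3: curr=7, set curr.next=prev(15) | reversed so far: 7 -> 15 -> 40
Step 4: curr=9, set curr.next=prev(7) | reversed so far: 9 -> 7 -> 15 -> 40
Step 5: curr=13, set curr.next=prev(9) | reversed so far: 13 -> 9 -> 7 -> 15 -> 40
Step 6: curr=38, set curr.next=prev(13) | reversed so far: 38 -> 13 -> 9 -> 7 -> 15 -> 40

38 -> 13 -> 9 -> 7 -> 15 -> 40 -> None


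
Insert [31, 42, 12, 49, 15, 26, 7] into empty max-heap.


Insert 31: [31]
Insert 42: [42, 31]
Insert 12: [42, 31, 12]
Insert 49: [49, 42, 12, 31]
Insert 15: [49, 42, 12, 31, 15]
Insert 26: [49, 42, 26, 31, 15, 12]
Insert 7: [49, 42, 26, 31, 15, 12, 7]

Final heap: [49, 42, 26, 31, 15, 12, 7]


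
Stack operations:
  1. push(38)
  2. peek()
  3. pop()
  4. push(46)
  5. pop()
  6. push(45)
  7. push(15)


push(38) -> [38]
peek()->38
pop()->38, []
push(46) -> [46]
pop()->46, []
push(45) -> [45]
push(15) -> [45, 15]

Final stack: [45, 15]


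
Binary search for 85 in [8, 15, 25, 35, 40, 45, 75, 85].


Step 1: lo=0, hi=7, mid=3, val=35
Step 2: lo=4, hi=7, mid=5, val=45
Step 3: lo=6, hi=7, mid=6, val=75
Step 4: lo=7, hi=7, mid=7, val=85

Found at index 7


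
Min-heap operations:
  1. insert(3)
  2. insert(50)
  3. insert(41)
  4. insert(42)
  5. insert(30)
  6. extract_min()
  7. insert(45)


insert(3) -> [3]
insert(50) -> [3, 50]
insert(41) -> [3, 50, 41]
insert(42) -> [3, 42, 41, 50]
insert(30) -> [3, 30, 41, 50, 42]
extract_min()->3, [30, 42, 41, 50]
insert(45) -> [30, 42, 41, 50, 45]

Final heap: [30, 42, 41, 50, 45]


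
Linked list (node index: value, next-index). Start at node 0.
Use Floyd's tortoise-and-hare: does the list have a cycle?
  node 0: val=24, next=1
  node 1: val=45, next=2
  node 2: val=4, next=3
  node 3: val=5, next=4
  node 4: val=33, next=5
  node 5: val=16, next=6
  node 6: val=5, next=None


Floyd's tortoise (slow, +1) and hare (fast, +2):
  init: slow=0, fast=0
  step 1: slow=1, fast=2
  step 2: slow=2, fast=4
  step 3: slow=3, fast=6
  step 4: fast -> None, no cycle

Cycle: no


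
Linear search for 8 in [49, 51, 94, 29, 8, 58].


i=0: 49!=8
i=1: 51!=8
i=2: 94!=8
i=3: 29!=8
i=4: 8==8 found!

Found at 4, 5 comps


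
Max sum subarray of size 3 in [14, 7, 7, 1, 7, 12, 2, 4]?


[0:3]: 28
[1:4]: 15
[2:5]: 15
[3:6]: 20
[4:7]: 21
[5:8]: 18

Max: 28 at [0:3]


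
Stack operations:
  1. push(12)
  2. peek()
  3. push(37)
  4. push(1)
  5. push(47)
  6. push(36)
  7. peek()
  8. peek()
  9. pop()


push(12) -> [12]
peek()->12
push(37) -> [12, 37]
push(1) -> [12, 37, 1]
push(47) -> [12, 37, 1, 47]
push(36) -> [12, 37, 1, 47, 36]
peek()->36
peek()->36
pop()->36, [12, 37, 1, 47]

Final stack: [12, 37, 1, 47]


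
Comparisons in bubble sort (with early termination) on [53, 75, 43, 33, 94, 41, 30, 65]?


Algorithm: bubble sort (with early termination)
Input: [53, 75, 43, 33, 94, 41, 30, 65]
Sorted: [30, 33, 41, 43, 53, 65, 75, 94]

28


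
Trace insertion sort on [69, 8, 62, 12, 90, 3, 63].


Initial: [69, 8, 62, 12, 90, 3, 63]
Insert 8: [8, 69, 62, 12, 90, 3, 63]
Insert 62: [8, 62, 69, 12, 90, 3, 63]
Insert 12: [8, 12, 62, 69, 90, 3, 63]
Insert 90: [8, 12, 62, 69, 90, 3, 63]
Insert 3: [3, 8, 12, 62, 69, 90, 63]
Insert 63: [3, 8, 12, 62, 63, 69, 90]

Sorted: [3, 8, 12, 62, 63, 69, 90]


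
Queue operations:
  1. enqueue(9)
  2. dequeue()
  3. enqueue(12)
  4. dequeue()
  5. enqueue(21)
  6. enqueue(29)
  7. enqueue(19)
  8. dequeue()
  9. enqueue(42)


enqueue(9) -> [9]
dequeue()->9, []
enqueue(12) -> [12]
dequeue()->12, []
enqueue(21) -> [21]
enqueue(29) -> [21, 29]
enqueue(19) -> [21, 29, 19]
dequeue()->21, [29, 19]
enqueue(42) -> [29, 19, 42]

Final queue: [29, 19, 42]


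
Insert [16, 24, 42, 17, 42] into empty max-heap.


Insert 16: [16]
Insert 24: [24, 16]
Insert 42: [42, 16, 24]
Insert 17: [42, 17, 24, 16]
Insert 42: [42, 42, 24, 16, 17]

Final heap: [42, 42, 24, 16, 17]


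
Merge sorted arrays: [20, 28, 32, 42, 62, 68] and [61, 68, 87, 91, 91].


Take 20 from A
Take 28 from A
Take 32 from A
Take 42 from A
Take 61 from B
Take 62 from A
Take 68 from A

Merged: [20, 28, 32, 42, 61, 62, 68, 68, 87, 91, 91]


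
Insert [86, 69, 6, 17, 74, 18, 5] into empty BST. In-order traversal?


Insert 86: root
Insert 69: L from 86
Insert 6: L from 86 -> L from 69
Insert 17: L from 86 -> L from 69 -> R from 6
Insert 74: L from 86 -> R from 69
Insert 18: L from 86 -> L from 69 -> R from 6 -> R from 17
Insert 5: L from 86 -> L from 69 -> L from 6

In-order: [5, 6, 17, 18, 69, 74, 86]


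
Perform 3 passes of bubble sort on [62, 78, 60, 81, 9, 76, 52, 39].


Initial: [62, 78, 60, 81, 9, 76, 52, 39]
Pass 1: [62, 60, 78, 9, 76, 52, 39, 81] (5 swaps)
Pass 2: [60, 62, 9, 76, 52, 39, 78, 81] (5 swaps)
Pass 3: [60, 9, 62, 52, 39, 76, 78, 81] (3 swaps)

After 3 passes: [60, 9, 62, 52, 39, 76, 78, 81]


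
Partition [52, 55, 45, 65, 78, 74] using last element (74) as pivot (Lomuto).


Pivot: 74
  52 <= 74: advance i (no swap)
  55 <= 74: advance i (no swap)
  45 <= 74: advance i (no swap)
  65 <= 74: advance i (no swap)
Place pivot at 4: [52, 55, 45, 65, 74, 78]

Partitioned: [52, 55, 45, 65, 74, 78]


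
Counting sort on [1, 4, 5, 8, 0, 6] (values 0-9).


Input: [1, 4, 5, 8, 0, 6]
Counts: [1, 1, 0, 0, 1, 1, 1, 0, 1, 0]

Sorted: [0, 1, 4, 5, 6, 8]


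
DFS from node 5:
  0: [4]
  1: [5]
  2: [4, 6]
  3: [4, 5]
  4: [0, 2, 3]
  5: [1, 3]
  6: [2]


Visit 5, push [3, 1]
Visit 1, push []
Visit 3, push [4]
Visit 4, push [2, 0]
Visit 0, push []
Visit 2, push [6]
Visit 6, push []

DFS order: [5, 1, 3, 4, 0, 2, 6]


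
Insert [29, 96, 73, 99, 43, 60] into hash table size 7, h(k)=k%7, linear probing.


Insert 29: h=1 -> slot 1
Insert 96: h=5 -> slot 5
Insert 73: h=3 -> slot 3
Insert 99: h=1, 1 probes -> slot 2
Insert 43: h=1, 3 probes -> slot 4
Insert 60: h=4, 2 probes -> slot 6

Table: [None, 29, 99, 73, 43, 96, 60]


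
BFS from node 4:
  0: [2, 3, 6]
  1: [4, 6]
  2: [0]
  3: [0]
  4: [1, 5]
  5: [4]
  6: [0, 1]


Visit 4, enqueue [1, 5]
Visit 1, enqueue [6]
Visit 5, enqueue []
Visit 6, enqueue [0]
Visit 0, enqueue [2, 3]
Visit 2, enqueue []
Visit 3, enqueue []

BFS order: [4, 1, 5, 6, 0, 2, 3]


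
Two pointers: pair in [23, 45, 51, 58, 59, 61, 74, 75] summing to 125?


lo=0(23)+hi=7(75)=98
lo=1(45)+hi=7(75)=120
lo=2(51)+hi=7(75)=126
lo=2(51)+hi=6(74)=125

Yes: 51+74=125


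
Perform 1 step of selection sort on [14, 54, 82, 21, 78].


Initial: [14, 54, 82, 21, 78]
Step 1: min=14 at 0
  Swap: [14, 54, 82, 21, 78]

After 1 step: [14, 54, 82, 21, 78]


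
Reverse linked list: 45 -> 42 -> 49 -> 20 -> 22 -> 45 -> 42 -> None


Step 1: curr=45, set curr.next=prev(None) | reversed so far: 45
Step 2: curr=42, set curr.next=prev(45) | reversed so far: 42 -> 45
Step 3: curr=49, set curr.next=prev(42) | reversed so far: 49 -> 42 -> 45
Step 4: curr=20, set curr.next=prev(49) | reversed so far: 20 -> 49 -> 42 -> 45
Step 5: curr=22, set curr.next=prev(20) | reversed so far: 22 -> 20 -> 49 -> 42 -> 45
Step 6: curr=45, set curr.next=prev(22) | reversed so far: 45 -> 22 -> 20 -> 49 -> 42 -> 45
Step 7: curr=42, set curr.next=prev(45) | reversed so far: 42 -> 45 -> 22 -> 20 -> 49 -> 42 -> 45

42 -> 45 -> 22 -> 20 -> 49 -> 42 -> 45 -> None


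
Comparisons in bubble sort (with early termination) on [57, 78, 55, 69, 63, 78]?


Algorithm: bubble sort (with early termination)
Input: [57, 78, 55, 69, 63, 78]
Sorted: [55, 57, 63, 69, 78, 78]

12


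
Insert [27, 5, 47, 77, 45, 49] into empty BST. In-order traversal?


Insert 27: root
Insert 5: L from 27
Insert 47: R from 27
Insert 77: R from 27 -> R from 47
Insert 45: R from 27 -> L from 47
Insert 49: R from 27 -> R from 47 -> L from 77

In-order: [5, 27, 45, 47, 49, 77]


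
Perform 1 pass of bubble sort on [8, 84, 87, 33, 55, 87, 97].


Initial: [8, 84, 87, 33, 55, 87, 97]
Pass 1: [8, 84, 33, 55, 87, 87, 97] (2 swaps)

After 1 pass: [8, 84, 33, 55, 87, 87, 97]


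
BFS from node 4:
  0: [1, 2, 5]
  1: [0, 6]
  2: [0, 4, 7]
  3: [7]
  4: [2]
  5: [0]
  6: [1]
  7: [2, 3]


Visit 4, enqueue [2]
Visit 2, enqueue [0, 7]
Visit 0, enqueue [1, 5]
Visit 7, enqueue [3]
Visit 1, enqueue [6]
Visit 5, enqueue []
Visit 3, enqueue []
Visit 6, enqueue []

BFS order: [4, 2, 0, 7, 1, 5, 3, 6]


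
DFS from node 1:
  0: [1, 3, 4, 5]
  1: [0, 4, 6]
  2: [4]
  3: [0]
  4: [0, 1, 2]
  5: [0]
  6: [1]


Visit 1, push [6, 4, 0]
Visit 0, push [5, 4, 3]
Visit 3, push []
Visit 4, push [2]
Visit 2, push []
Visit 5, push []
Visit 6, push []

DFS order: [1, 0, 3, 4, 2, 5, 6]


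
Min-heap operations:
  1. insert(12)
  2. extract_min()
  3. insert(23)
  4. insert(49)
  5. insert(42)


insert(12) -> [12]
extract_min()->12, []
insert(23) -> [23]
insert(49) -> [23, 49]
insert(42) -> [23, 49, 42]

Final heap: [23, 49, 42]


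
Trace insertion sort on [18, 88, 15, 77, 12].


Initial: [18, 88, 15, 77, 12]
Insert 88: [18, 88, 15, 77, 12]
Insert 15: [15, 18, 88, 77, 12]
Insert 77: [15, 18, 77, 88, 12]
Insert 12: [12, 15, 18, 77, 88]

Sorted: [12, 15, 18, 77, 88]


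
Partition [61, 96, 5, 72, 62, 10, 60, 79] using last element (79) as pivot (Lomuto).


Pivot: 79
  61 <= 79: advance i (no swap)
  5 <= 79: swap -> [61, 5, 96, 72, 62, 10, 60, 79]
  72 <= 79: swap -> [61, 5, 72, 96, 62, 10, 60, 79]
  62 <= 79: swap -> [61, 5, 72, 62, 96, 10, 60, 79]
  10 <= 79: swap -> [61, 5, 72, 62, 10, 96, 60, 79]
  60 <= 79: swap -> [61, 5, 72, 62, 10, 60, 96, 79]
Place pivot at 6: [61, 5, 72, 62, 10, 60, 79, 96]

Partitioned: [61, 5, 72, 62, 10, 60, 79, 96]


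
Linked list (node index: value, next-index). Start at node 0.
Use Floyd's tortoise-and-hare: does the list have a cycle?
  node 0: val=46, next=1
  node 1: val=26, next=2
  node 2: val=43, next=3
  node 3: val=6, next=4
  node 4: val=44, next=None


Floyd's tortoise (slow, +1) and hare (fast, +2):
  init: slow=0, fast=0
  step 1: slow=1, fast=2
  step 2: slow=2, fast=4
  step 3: fast -> None, no cycle

Cycle: no


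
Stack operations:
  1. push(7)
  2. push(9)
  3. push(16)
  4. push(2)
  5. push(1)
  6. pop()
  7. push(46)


push(7) -> [7]
push(9) -> [7, 9]
push(16) -> [7, 9, 16]
push(2) -> [7, 9, 16, 2]
push(1) -> [7, 9, 16, 2, 1]
pop()->1, [7, 9, 16, 2]
push(46) -> [7, 9, 16, 2, 46]

Final stack: [7, 9, 16, 2, 46]


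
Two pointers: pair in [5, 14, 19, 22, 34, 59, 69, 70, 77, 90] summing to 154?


lo=0(5)+hi=9(90)=95
lo=1(14)+hi=9(90)=104
lo=2(19)+hi=9(90)=109
lo=3(22)+hi=9(90)=112
lo=4(34)+hi=9(90)=124
lo=5(59)+hi=9(90)=149
lo=6(69)+hi=9(90)=159
lo=6(69)+hi=8(77)=146
lo=7(70)+hi=8(77)=147

No pair found


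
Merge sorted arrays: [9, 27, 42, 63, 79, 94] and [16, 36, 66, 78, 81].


Take 9 from A
Take 16 from B
Take 27 from A
Take 36 from B
Take 42 from A
Take 63 from A
Take 66 from B
Take 78 from B
Take 79 from A
Take 81 from B

Merged: [9, 16, 27, 36, 42, 63, 66, 78, 79, 81, 94]


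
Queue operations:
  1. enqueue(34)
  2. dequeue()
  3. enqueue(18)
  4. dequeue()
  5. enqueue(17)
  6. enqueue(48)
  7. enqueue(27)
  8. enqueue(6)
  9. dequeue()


enqueue(34) -> [34]
dequeue()->34, []
enqueue(18) -> [18]
dequeue()->18, []
enqueue(17) -> [17]
enqueue(48) -> [17, 48]
enqueue(27) -> [17, 48, 27]
enqueue(6) -> [17, 48, 27, 6]
dequeue()->17, [48, 27, 6]

Final queue: [48, 27, 6]


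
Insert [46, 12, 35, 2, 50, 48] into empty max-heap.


Insert 46: [46]
Insert 12: [46, 12]
Insert 35: [46, 12, 35]
Insert 2: [46, 12, 35, 2]
Insert 50: [50, 46, 35, 2, 12]
Insert 48: [50, 46, 48, 2, 12, 35]

Final heap: [50, 46, 48, 2, 12, 35]


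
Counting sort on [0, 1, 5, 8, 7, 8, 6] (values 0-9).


Input: [0, 1, 5, 8, 7, 8, 6]
Counts: [1, 1, 0, 0, 0, 1, 1, 1, 2, 0]

Sorted: [0, 1, 5, 6, 7, 8, 8]


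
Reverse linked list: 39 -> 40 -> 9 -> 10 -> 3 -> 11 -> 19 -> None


Step 1: curr=39, set curr.next=prev(None) | reversed so far: 39
Step 2: curr=40, set curr.next=prev(39) | reversed so far: 40 -> 39
Step 3: curr=9, set curr.next=prev(40) | reversed so far: 9 -> 40 -> 39
Step 4: curr=10, set curr.next=prev(9) | reversed so far: 10 -> 9 -> 40 -> 39
Step 5: curr=3, set curr.next=prev(10) | reversed so far: 3 -> 10 -> 9 -> 40 -> 39
Step 6: curr=11, set curr.next=prev(3) | reversed so far: 11 -> 3 -> 10 -> 9 -> 40 -> 39
Step 7: curr=19, set curr.next=prev(11) | reversed so far: 19 -> 11 -> 3 -> 10 -> 9 -> 40 -> 39

19 -> 11 -> 3 -> 10 -> 9 -> 40 -> 39 -> None


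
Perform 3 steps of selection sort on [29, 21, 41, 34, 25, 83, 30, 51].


Initial: [29, 21, 41, 34, 25, 83, 30, 51]
Step 1: min=21 at 1
  Swap: [21, 29, 41, 34, 25, 83, 30, 51]
Step 2: min=25 at 4
  Swap: [21, 25, 41, 34, 29, 83, 30, 51]
Step 3: min=29 at 4
  Swap: [21, 25, 29, 34, 41, 83, 30, 51]

After 3 steps: [21, 25, 29, 34, 41, 83, 30, 51]


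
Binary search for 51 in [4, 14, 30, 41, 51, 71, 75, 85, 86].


Step 1: lo=0, hi=8, mid=4, val=51

Found at index 4


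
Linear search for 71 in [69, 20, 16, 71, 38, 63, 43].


i=0: 69!=71
i=1: 20!=71
i=2: 16!=71
i=3: 71==71 found!

Found at 3, 4 comps


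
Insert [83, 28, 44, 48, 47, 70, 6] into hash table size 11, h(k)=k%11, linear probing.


Insert 83: h=6 -> slot 6
Insert 28: h=6, 1 probes -> slot 7
Insert 44: h=0 -> slot 0
Insert 48: h=4 -> slot 4
Insert 47: h=3 -> slot 3
Insert 70: h=4, 1 probes -> slot 5
Insert 6: h=6, 2 probes -> slot 8

Table: [44, None, None, 47, 48, 70, 83, 28, 6, None, None]


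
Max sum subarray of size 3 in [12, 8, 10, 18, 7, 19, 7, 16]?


[0:3]: 30
[1:4]: 36
[2:5]: 35
[3:6]: 44
[4:7]: 33
[5:8]: 42

Max: 44 at [3:6]


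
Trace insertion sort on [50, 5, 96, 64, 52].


Initial: [50, 5, 96, 64, 52]
Insert 5: [5, 50, 96, 64, 52]
Insert 96: [5, 50, 96, 64, 52]
Insert 64: [5, 50, 64, 96, 52]
Insert 52: [5, 50, 52, 64, 96]

Sorted: [5, 50, 52, 64, 96]


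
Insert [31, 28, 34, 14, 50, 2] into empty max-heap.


Insert 31: [31]
Insert 28: [31, 28]
Insert 34: [34, 28, 31]
Insert 14: [34, 28, 31, 14]
Insert 50: [50, 34, 31, 14, 28]
Insert 2: [50, 34, 31, 14, 28, 2]

Final heap: [50, 34, 31, 14, 28, 2]


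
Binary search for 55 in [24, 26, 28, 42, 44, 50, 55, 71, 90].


Step 1: lo=0, hi=8, mid=4, val=44
Step 2: lo=5, hi=8, mid=6, val=55

Found at index 6


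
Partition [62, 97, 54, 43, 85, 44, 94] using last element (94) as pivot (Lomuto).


Pivot: 94
  62 <= 94: advance i (no swap)
  54 <= 94: swap -> [62, 54, 97, 43, 85, 44, 94]
  43 <= 94: swap -> [62, 54, 43, 97, 85, 44, 94]
  85 <= 94: swap -> [62, 54, 43, 85, 97, 44, 94]
  44 <= 94: swap -> [62, 54, 43, 85, 44, 97, 94]
Place pivot at 5: [62, 54, 43, 85, 44, 94, 97]

Partitioned: [62, 54, 43, 85, 44, 94, 97]


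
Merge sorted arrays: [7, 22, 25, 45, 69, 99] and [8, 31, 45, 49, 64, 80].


Take 7 from A
Take 8 from B
Take 22 from A
Take 25 from A
Take 31 from B
Take 45 from A
Take 45 from B
Take 49 from B
Take 64 from B
Take 69 from A
Take 80 from B

Merged: [7, 8, 22, 25, 31, 45, 45, 49, 64, 69, 80, 99]


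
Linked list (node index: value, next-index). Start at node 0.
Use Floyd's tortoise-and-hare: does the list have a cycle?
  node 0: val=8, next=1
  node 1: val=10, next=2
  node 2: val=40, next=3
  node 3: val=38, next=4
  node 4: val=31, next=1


Floyd's tortoise (slow, +1) and hare (fast, +2):
  init: slow=0, fast=0
  step 1: slow=1, fast=2
  step 2: slow=2, fast=4
  step 3: slow=3, fast=2
  step 4: slow=4, fast=4
  slow == fast at node 4: cycle detected

Cycle: yes


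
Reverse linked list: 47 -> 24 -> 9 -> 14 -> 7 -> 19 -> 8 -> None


Step 1: curr=47, set curr.next=prev(None) | reversed so far: 47
Step 2: curr=24, set curr.next=prev(47) | reversed so far: 24 -> 47
Step 3: curr=9, set curr.next=prev(24) | reversed so far: 9 -> 24 -> 47
Step 4: curr=14, set curr.next=prev(9) | reversed so far: 14 -> 9 -> 24 -> 47
Step 5: curr=7, set curr.next=prev(14) | reversed so far: 7 -> 14 -> 9 -> 24 -> 47
Step 6: curr=19, set curr.next=prev(7) | reversed so far: 19 -> 7 -> 14 -> 9 -> 24 -> 47
Step 7: curr=8, set curr.next=prev(19) | reversed so far: 8 -> 19 -> 7 -> 14 -> 9 -> 24 -> 47

8 -> 19 -> 7 -> 14 -> 9 -> 24 -> 47 -> None


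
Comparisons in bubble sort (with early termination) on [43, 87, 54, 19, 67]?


Algorithm: bubble sort (with early termination)
Input: [43, 87, 54, 19, 67]
Sorted: [19, 43, 54, 67, 87]

10


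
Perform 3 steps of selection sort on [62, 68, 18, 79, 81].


Initial: [62, 68, 18, 79, 81]
Step 1: min=18 at 2
  Swap: [18, 68, 62, 79, 81]
Step 2: min=62 at 2
  Swap: [18, 62, 68, 79, 81]
Step 3: min=68 at 2
  Swap: [18, 62, 68, 79, 81]

After 3 steps: [18, 62, 68, 79, 81]


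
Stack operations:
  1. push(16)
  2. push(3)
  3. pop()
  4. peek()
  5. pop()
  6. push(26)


push(16) -> [16]
push(3) -> [16, 3]
pop()->3, [16]
peek()->16
pop()->16, []
push(26) -> [26]

Final stack: [26]


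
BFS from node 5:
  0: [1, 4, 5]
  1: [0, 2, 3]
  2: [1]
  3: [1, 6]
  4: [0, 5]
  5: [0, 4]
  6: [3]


Visit 5, enqueue [0, 4]
Visit 0, enqueue [1]
Visit 4, enqueue []
Visit 1, enqueue [2, 3]
Visit 2, enqueue []
Visit 3, enqueue [6]
Visit 6, enqueue []

BFS order: [5, 0, 4, 1, 2, 3, 6]


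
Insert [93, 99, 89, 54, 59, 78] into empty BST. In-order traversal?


Insert 93: root
Insert 99: R from 93
Insert 89: L from 93
Insert 54: L from 93 -> L from 89
Insert 59: L from 93 -> L from 89 -> R from 54
Insert 78: L from 93 -> L from 89 -> R from 54 -> R from 59

In-order: [54, 59, 78, 89, 93, 99]


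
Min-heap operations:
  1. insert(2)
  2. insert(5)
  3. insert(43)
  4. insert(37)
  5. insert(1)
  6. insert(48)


insert(2) -> [2]
insert(5) -> [2, 5]
insert(43) -> [2, 5, 43]
insert(37) -> [2, 5, 43, 37]
insert(1) -> [1, 2, 43, 37, 5]
insert(48) -> [1, 2, 43, 37, 5, 48]

Final heap: [1, 2, 43, 37, 5, 48]


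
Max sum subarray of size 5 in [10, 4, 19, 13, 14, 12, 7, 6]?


[0:5]: 60
[1:6]: 62
[2:7]: 65
[3:8]: 52

Max: 65 at [2:7]


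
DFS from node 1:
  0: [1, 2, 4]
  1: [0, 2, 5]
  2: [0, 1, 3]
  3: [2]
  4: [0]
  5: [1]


Visit 1, push [5, 2, 0]
Visit 0, push [4, 2]
Visit 2, push [3]
Visit 3, push []
Visit 4, push []
Visit 5, push []

DFS order: [1, 0, 2, 3, 4, 5]


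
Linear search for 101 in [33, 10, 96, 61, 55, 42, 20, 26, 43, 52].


i=0: 33!=101
i=1: 10!=101
i=2: 96!=101
i=3: 61!=101
i=4: 55!=101
i=5: 42!=101
i=6: 20!=101
i=7: 26!=101
i=8: 43!=101
i=9: 52!=101

Not found, 10 comps


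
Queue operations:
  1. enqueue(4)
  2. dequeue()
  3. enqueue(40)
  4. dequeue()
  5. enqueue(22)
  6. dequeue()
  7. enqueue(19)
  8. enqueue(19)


enqueue(4) -> [4]
dequeue()->4, []
enqueue(40) -> [40]
dequeue()->40, []
enqueue(22) -> [22]
dequeue()->22, []
enqueue(19) -> [19]
enqueue(19) -> [19, 19]

Final queue: [19, 19]


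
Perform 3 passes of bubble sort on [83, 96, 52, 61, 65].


Initial: [83, 96, 52, 61, 65]
Pass 1: [83, 52, 61, 65, 96] (3 swaps)
Pass 2: [52, 61, 65, 83, 96] (3 swaps)
Pass 3: [52, 61, 65, 83, 96] (0 swaps)

After 3 passes: [52, 61, 65, 83, 96]


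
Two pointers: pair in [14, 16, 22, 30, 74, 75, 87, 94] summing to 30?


lo=0(14)+hi=7(94)=108
lo=0(14)+hi=6(87)=101
lo=0(14)+hi=5(75)=89
lo=0(14)+hi=4(74)=88
lo=0(14)+hi=3(30)=44
lo=0(14)+hi=2(22)=36
lo=0(14)+hi=1(16)=30

Yes: 14+16=30


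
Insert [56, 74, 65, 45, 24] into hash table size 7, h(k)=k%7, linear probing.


Insert 56: h=0 -> slot 0
Insert 74: h=4 -> slot 4
Insert 65: h=2 -> slot 2
Insert 45: h=3 -> slot 3
Insert 24: h=3, 2 probes -> slot 5

Table: [56, None, 65, 45, 74, 24, None]


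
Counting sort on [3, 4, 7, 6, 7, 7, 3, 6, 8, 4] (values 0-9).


Input: [3, 4, 7, 6, 7, 7, 3, 6, 8, 4]
Counts: [0, 0, 0, 2, 2, 0, 2, 3, 1, 0]

Sorted: [3, 3, 4, 4, 6, 6, 7, 7, 7, 8]


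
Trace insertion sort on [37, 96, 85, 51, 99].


Initial: [37, 96, 85, 51, 99]
Insert 96: [37, 96, 85, 51, 99]
Insert 85: [37, 85, 96, 51, 99]
Insert 51: [37, 51, 85, 96, 99]
Insert 99: [37, 51, 85, 96, 99]

Sorted: [37, 51, 85, 96, 99]


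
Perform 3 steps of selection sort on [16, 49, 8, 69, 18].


Initial: [16, 49, 8, 69, 18]
Step 1: min=8 at 2
  Swap: [8, 49, 16, 69, 18]
Step 2: min=16 at 2
  Swap: [8, 16, 49, 69, 18]
Step 3: min=18 at 4
  Swap: [8, 16, 18, 69, 49]

After 3 steps: [8, 16, 18, 69, 49]


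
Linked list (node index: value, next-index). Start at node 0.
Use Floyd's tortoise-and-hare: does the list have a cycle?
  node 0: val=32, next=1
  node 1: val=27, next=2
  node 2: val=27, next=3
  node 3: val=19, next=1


Floyd's tortoise (slow, +1) and hare (fast, +2):
  init: slow=0, fast=0
  step 1: slow=1, fast=2
  step 2: slow=2, fast=1
  step 3: slow=3, fast=3
  slow == fast at node 3: cycle detected

Cycle: yes


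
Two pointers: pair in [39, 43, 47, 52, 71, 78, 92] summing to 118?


lo=0(39)+hi=6(92)=131
lo=0(39)+hi=5(78)=117
lo=1(43)+hi=5(78)=121
lo=1(43)+hi=4(71)=114
lo=2(47)+hi=4(71)=118

Yes: 47+71=118


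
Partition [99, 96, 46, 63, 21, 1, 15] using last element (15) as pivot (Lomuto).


Pivot: 15
  1 <= 15: swap -> [1, 96, 46, 63, 21, 99, 15]
Place pivot at 1: [1, 15, 46, 63, 21, 99, 96]

Partitioned: [1, 15, 46, 63, 21, 99, 96]


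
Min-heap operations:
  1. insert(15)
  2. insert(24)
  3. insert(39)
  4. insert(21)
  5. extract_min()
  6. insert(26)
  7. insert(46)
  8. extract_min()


insert(15) -> [15]
insert(24) -> [15, 24]
insert(39) -> [15, 24, 39]
insert(21) -> [15, 21, 39, 24]
extract_min()->15, [21, 24, 39]
insert(26) -> [21, 24, 39, 26]
insert(46) -> [21, 24, 39, 26, 46]
extract_min()->21, [24, 26, 39, 46]

Final heap: [24, 26, 39, 46]


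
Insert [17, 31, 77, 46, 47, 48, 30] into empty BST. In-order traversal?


Insert 17: root
Insert 31: R from 17
Insert 77: R from 17 -> R from 31
Insert 46: R from 17 -> R from 31 -> L from 77
Insert 47: R from 17 -> R from 31 -> L from 77 -> R from 46
Insert 48: R from 17 -> R from 31 -> L from 77 -> R from 46 -> R from 47
Insert 30: R from 17 -> L from 31

In-order: [17, 30, 31, 46, 47, 48, 77]


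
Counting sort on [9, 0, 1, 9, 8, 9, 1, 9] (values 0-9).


Input: [9, 0, 1, 9, 8, 9, 1, 9]
Counts: [1, 2, 0, 0, 0, 0, 0, 0, 1, 4]

Sorted: [0, 1, 1, 8, 9, 9, 9, 9]


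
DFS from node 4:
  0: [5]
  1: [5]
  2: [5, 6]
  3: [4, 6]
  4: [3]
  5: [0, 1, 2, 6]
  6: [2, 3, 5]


Visit 4, push [3]
Visit 3, push [6]
Visit 6, push [5, 2]
Visit 2, push [5]
Visit 5, push [1, 0]
Visit 0, push []
Visit 1, push []

DFS order: [4, 3, 6, 2, 5, 0, 1]


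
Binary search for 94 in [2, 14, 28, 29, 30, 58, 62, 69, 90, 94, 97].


Step 1: lo=0, hi=10, mid=5, val=58
Step 2: lo=6, hi=10, mid=8, val=90
Step 3: lo=9, hi=10, mid=9, val=94

Found at index 9


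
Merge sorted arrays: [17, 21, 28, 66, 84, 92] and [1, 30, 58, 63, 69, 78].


Take 1 from B
Take 17 from A
Take 21 from A
Take 28 from A
Take 30 from B
Take 58 from B
Take 63 from B
Take 66 from A
Take 69 from B
Take 78 from B

Merged: [1, 17, 21, 28, 30, 58, 63, 66, 69, 78, 84, 92]


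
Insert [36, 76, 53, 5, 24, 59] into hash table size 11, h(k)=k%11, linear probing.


Insert 36: h=3 -> slot 3
Insert 76: h=10 -> slot 10
Insert 53: h=9 -> slot 9
Insert 5: h=5 -> slot 5
Insert 24: h=2 -> slot 2
Insert 59: h=4 -> slot 4

Table: [None, None, 24, 36, 59, 5, None, None, None, 53, 76]


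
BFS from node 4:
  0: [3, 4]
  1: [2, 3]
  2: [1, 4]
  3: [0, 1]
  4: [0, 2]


Visit 4, enqueue [0, 2]
Visit 0, enqueue [3]
Visit 2, enqueue [1]
Visit 3, enqueue []
Visit 1, enqueue []

BFS order: [4, 0, 2, 3, 1]


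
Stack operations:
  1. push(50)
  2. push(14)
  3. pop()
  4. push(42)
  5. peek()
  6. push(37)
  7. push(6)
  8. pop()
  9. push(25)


push(50) -> [50]
push(14) -> [50, 14]
pop()->14, [50]
push(42) -> [50, 42]
peek()->42
push(37) -> [50, 42, 37]
push(6) -> [50, 42, 37, 6]
pop()->6, [50, 42, 37]
push(25) -> [50, 42, 37, 25]

Final stack: [50, 42, 37, 25]


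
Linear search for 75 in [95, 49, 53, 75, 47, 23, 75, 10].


i=0: 95!=75
i=1: 49!=75
i=2: 53!=75
i=3: 75==75 found!

Found at 3, 4 comps


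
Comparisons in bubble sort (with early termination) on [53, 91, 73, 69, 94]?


Algorithm: bubble sort (with early termination)
Input: [53, 91, 73, 69, 94]
Sorted: [53, 69, 73, 91, 94]

9


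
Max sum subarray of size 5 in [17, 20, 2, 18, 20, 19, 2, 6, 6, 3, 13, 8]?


[0:5]: 77
[1:6]: 79
[2:7]: 61
[3:8]: 65
[4:9]: 53
[5:10]: 36
[6:11]: 30
[7:12]: 36

Max: 79 at [1:6]


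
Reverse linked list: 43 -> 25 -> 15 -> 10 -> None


Step 1: curr=43, set curr.next=prev(None) | reversed so far: 43
Step 2: curr=25, set curr.next=prev(43) | reversed so far: 25 -> 43
Step 3: curr=15, set curr.next=prev(25) | reversed so far: 15 -> 25 -> 43
Step 4: curr=10, set curr.next=prev(15) | reversed so far: 10 -> 15 -> 25 -> 43

10 -> 15 -> 25 -> 43 -> None


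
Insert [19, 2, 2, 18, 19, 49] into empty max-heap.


Insert 19: [19]
Insert 2: [19, 2]
Insert 2: [19, 2, 2]
Insert 18: [19, 18, 2, 2]
Insert 19: [19, 19, 2, 2, 18]
Insert 49: [49, 19, 19, 2, 18, 2]

Final heap: [49, 19, 19, 2, 18, 2]


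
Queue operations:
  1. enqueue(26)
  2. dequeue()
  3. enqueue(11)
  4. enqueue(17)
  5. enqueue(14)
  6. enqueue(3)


enqueue(26) -> [26]
dequeue()->26, []
enqueue(11) -> [11]
enqueue(17) -> [11, 17]
enqueue(14) -> [11, 17, 14]
enqueue(3) -> [11, 17, 14, 3]

Final queue: [11, 17, 14, 3]


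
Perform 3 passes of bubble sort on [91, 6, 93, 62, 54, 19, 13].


Initial: [91, 6, 93, 62, 54, 19, 13]
Pass 1: [6, 91, 62, 54, 19, 13, 93] (5 swaps)
Pass 2: [6, 62, 54, 19, 13, 91, 93] (4 swaps)
Pass 3: [6, 54, 19, 13, 62, 91, 93] (3 swaps)

After 3 passes: [6, 54, 19, 13, 62, 91, 93]


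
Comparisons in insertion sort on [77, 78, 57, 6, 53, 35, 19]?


Algorithm: insertion sort
Input: [77, 78, 57, 6, 53, 35, 19]
Sorted: [6, 19, 35, 53, 57, 77, 78]

21


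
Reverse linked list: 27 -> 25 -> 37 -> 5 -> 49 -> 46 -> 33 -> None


Step 1: curr=27, set curr.next=prev(None) | reversed so far: 27
Step 2: curr=25, set curr.next=prev(27) | reversed so far: 25 -> 27
Step 3: curr=37, set curr.next=prev(25) | reversed so far: 37 -> 25 -> 27
Step 4: curr=5, set curr.next=prev(37) | reversed so far: 5 -> 37 -> 25 -> 27
Step 5: curr=49, set curr.next=prev(5) | reversed so far: 49 -> 5 -> 37 -> 25 -> 27
Step 6: curr=46, set curr.next=prev(49) | reversed so far: 46 -> 49 -> 5 -> 37 -> 25 -> 27
Step 7: curr=33, set curr.next=prev(46) | reversed so far: 33 -> 46 -> 49 -> 5 -> 37 -> 25 -> 27

33 -> 46 -> 49 -> 5 -> 37 -> 25 -> 27 -> None


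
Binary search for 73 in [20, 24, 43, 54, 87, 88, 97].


Step 1: lo=0, hi=6, mid=3, val=54
Step 2: lo=4, hi=6, mid=5, val=88
Step 3: lo=4, hi=4, mid=4, val=87

Not found


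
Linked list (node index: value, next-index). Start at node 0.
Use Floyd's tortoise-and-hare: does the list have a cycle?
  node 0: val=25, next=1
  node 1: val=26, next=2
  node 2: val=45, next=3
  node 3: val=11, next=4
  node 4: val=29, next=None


Floyd's tortoise (slow, +1) and hare (fast, +2):
  init: slow=0, fast=0
  step 1: slow=1, fast=2
  step 2: slow=2, fast=4
  step 3: fast -> None, no cycle

Cycle: no


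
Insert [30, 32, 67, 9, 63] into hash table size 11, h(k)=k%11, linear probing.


Insert 30: h=8 -> slot 8
Insert 32: h=10 -> slot 10
Insert 67: h=1 -> slot 1
Insert 9: h=9 -> slot 9
Insert 63: h=8, 3 probes -> slot 0

Table: [63, 67, None, None, None, None, None, None, 30, 9, 32]


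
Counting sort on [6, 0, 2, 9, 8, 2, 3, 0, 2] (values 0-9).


Input: [6, 0, 2, 9, 8, 2, 3, 0, 2]
Counts: [2, 0, 3, 1, 0, 0, 1, 0, 1, 1]

Sorted: [0, 0, 2, 2, 2, 3, 6, 8, 9]


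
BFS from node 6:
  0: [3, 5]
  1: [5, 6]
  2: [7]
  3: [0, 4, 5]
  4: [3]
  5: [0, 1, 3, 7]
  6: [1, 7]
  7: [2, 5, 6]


Visit 6, enqueue [1, 7]
Visit 1, enqueue [5]
Visit 7, enqueue [2]
Visit 5, enqueue [0, 3]
Visit 2, enqueue []
Visit 0, enqueue []
Visit 3, enqueue [4]
Visit 4, enqueue []

BFS order: [6, 1, 7, 5, 2, 0, 3, 4]


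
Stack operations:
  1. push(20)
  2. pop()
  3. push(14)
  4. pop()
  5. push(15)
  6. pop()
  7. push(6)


push(20) -> [20]
pop()->20, []
push(14) -> [14]
pop()->14, []
push(15) -> [15]
pop()->15, []
push(6) -> [6]

Final stack: [6]


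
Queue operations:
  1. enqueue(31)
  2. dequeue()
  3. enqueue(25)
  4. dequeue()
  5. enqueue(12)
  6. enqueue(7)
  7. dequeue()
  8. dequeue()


enqueue(31) -> [31]
dequeue()->31, []
enqueue(25) -> [25]
dequeue()->25, []
enqueue(12) -> [12]
enqueue(7) -> [12, 7]
dequeue()->12, [7]
dequeue()->7, []

Final queue: []


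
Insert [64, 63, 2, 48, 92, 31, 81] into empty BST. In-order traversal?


Insert 64: root
Insert 63: L from 64
Insert 2: L from 64 -> L from 63
Insert 48: L from 64 -> L from 63 -> R from 2
Insert 92: R from 64
Insert 31: L from 64 -> L from 63 -> R from 2 -> L from 48
Insert 81: R from 64 -> L from 92

In-order: [2, 31, 48, 63, 64, 81, 92]


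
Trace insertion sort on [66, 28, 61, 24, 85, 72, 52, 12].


Initial: [66, 28, 61, 24, 85, 72, 52, 12]
Insert 28: [28, 66, 61, 24, 85, 72, 52, 12]
Insert 61: [28, 61, 66, 24, 85, 72, 52, 12]
Insert 24: [24, 28, 61, 66, 85, 72, 52, 12]
Insert 85: [24, 28, 61, 66, 85, 72, 52, 12]
Insert 72: [24, 28, 61, 66, 72, 85, 52, 12]
Insert 52: [24, 28, 52, 61, 66, 72, 85, 12]
Insert 12: [12, 24, 28, 52, 61, 66, 72, 85]

Sorted: [12, 24, 28, 52, 61, 66, 72, 85]
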